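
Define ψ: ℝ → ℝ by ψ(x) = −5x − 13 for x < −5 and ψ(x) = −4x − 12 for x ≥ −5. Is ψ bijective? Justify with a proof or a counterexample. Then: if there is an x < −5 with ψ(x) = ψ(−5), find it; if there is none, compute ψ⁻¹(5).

-17/4

Both pieces are strictly decreasing (slopes −5 and −4), so each is injective on its own interval.
The left piece maps (−∞, −5) onto (12, ∞); the right piece maps [−5, ∞) onto (−∞, 8].
The images leave a gap (12 has no preimage), so ψ is not surjective, hence not bijective.
Because the two images are disjoint, no x < −5 has ψ(x) = ψ(−5), so we compute ψ⁻¹(5): 5 lies in (−∞, 8], so solve −4x − 12 = 5: x = (5 + 12)/(−4) = −17/4.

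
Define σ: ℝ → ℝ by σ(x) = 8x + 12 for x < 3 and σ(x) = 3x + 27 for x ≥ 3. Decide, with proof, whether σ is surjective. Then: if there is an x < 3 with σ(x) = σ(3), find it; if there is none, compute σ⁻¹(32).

Both pieces are strictly increasing (slopes 8 and 3), so each is injective on its own interval.
The left piece maps (−∞, 3) onto (−∞, 36); the right piece maps [3, ∞) onto [36, ∞).
These images together cover ℝ, so σ is surjective.
Because the two images are disjoint, no x < 3 has σ(x) = σ(3), so we compute σ⁻¹(32): 32 lies in (−∞, 36), so solve 8x + 12 = 32: x = (32 − 12)/8 = 5/2.

5/2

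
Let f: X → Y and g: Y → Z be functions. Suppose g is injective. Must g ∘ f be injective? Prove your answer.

No. Take X = {0, 1}, Y = Z = {0, 1}, f(0) = f(1) = 0, and g = identity (injective).
Then (g ∘ f)(0) = (g ∘ f)(1) = 0 with 0 ≠ 1, so g ∘ f is not injective.

not injective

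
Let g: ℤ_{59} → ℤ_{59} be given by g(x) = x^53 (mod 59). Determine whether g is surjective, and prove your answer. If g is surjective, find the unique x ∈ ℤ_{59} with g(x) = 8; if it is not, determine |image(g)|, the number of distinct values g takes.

42

Since 59 is prime, the nonzero elements of ℤ_{59} form a cyclic group of order 58.
As gcd(53, 58) = 1, raising to the 53rd power is a bijection on this group: if x_1^53 ≡ x_2^53 then (x_1x_2^{−1})^53 = 1, and the only element of order dividing gcd(53, 58) = 1 is 1, so x_1 = x_2.
With g(0) = 0 this makes g injective on all of ℤ_{59}, hence bijective (finite equal-size domain and codomain). In particular g is surjective.
Since g is surjective, we find the preimage of 8. The inverse of x ↦ x^53 on (ℤ_{59})^× is x ↦ x^23, because 53·23 = 1219 = 21·58 + 1 ≡ 1 (mod 58) and x^{58} = 1 for x ≠ 0 (Fermat). So g⁻¹(8) = 8^23 mod 59.
Repeated squaring mod 59: 8^1 ≡ 8, 8^2 ≡ 8² = 64 ≡ 5, 8^4 ≡ 5² = 25, 8^8 ≡ 25² = 625 ≡ 35, 8^16 ≡ 35² = 1225 ≡ 45. Since 23 = 16 + 4 + 2 + 1, 8^23 ≡ 45·25·5·8: 45·25 = 1125 ≡ 4, then 4·5 = 20, then 20·8 = 160 ≡ 42. So 8^23 ≡ 42 (mod 59).
Hence g⁻¹(8) = 42.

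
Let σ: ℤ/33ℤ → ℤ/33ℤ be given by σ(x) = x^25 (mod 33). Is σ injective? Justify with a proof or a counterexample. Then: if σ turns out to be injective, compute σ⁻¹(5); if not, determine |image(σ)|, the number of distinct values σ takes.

σ(1) = 1^25 = 1.
σ(4): Repeated squaring mod 33: 4^1 ≡ 4, 4^2 ≡ 4² = 16, 4^4 ≡ 16² = 256 ≡ 25, 4^8 ≡ 25² = 625 ≡ 31, 4^16 ≡ 31² = 961 ≡ 4. Since 25 = 16 + 8 + 1, 4^25 ≡ 4·31·4: 4·31 = 124 ≡ 25, then 25·4 = 100 ≡ 1. So 4^25 ≡ 1 (mod 33).
So σ(1) = σ(4) = 1 while 1 ≠ 4, therefore σ is not injective.
Since σ is not injective, we determine |image(σ)|. Computing x^25 mod 33 for each x (by repeated squaring, reducing mod 33 at every step), the values σ(0), σ(1), …, σ(32) are: 0, 1, 32, 12, 1, 23, 21, 10, 32, 12, 10, 11, 12, 10, 23, 12, 1, 32, 21, 10, 23, 21, 22, 23, 21, 1, 23, 12, 10, 32, 21, 1, 32.
The distinct values are {0, 1, 10, 11, 12, 21, 22, 23, 32}; there are 9 of them.

9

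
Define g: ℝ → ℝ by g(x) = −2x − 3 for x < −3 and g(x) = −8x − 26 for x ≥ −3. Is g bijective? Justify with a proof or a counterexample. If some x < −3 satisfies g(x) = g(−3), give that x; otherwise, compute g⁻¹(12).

Both pieces are strictly decreasing (slopes −2 and −8), so each is injective on its own interval.
The left piece maps (−∞, −3) onto (3, ∞); the right piece maps [−3, ∞) onto (−∞, −2].
The images leave a gap (3 has no preimage), so g is not surjective, hence not bijective.
Because the two images are disjoint, no x < −3 has g(x) = g(−3), so we compute g⁻¹(12): 12 lies in (3, ∞), so solve −2x − 3 = 12: x = (12 + 3)/(−2) = −15/2.

-15/2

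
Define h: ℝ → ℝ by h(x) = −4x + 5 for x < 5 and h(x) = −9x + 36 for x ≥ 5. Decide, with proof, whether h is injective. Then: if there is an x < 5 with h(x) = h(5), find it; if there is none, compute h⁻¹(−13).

7/2

Both pieces are strictly decreasing (slopes −4 and −9), so each is injective on its own interval.
The left piece maps (−∞, 5) onto (−15, ∞); the right piece maps [5, ∞) onto (−∞, −9].
These images overlap. In particular h(5) = −9 (right piece), and solving −4x + 5 = −9 on the left piece gives x = 7/2 < 5.
So h(7/2) = h(5) with 7/2 ≠ 5, and h is not injective. This x = 7/2 is the requested value below 5.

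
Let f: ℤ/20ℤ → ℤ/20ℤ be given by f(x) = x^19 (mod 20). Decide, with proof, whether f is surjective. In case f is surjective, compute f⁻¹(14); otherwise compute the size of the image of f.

15

f(0) = 0^19 = 0.
f(10): Repeated squaring mod 20: 10^1 ≡ 10, 10^2 ≡ 10² = 100 ≡ 0, 10^4 ≡ 0² = 0, 10^8 ≡ 0² = 0, 10^16 ≡ 0² = 0. Since 19 = 16 + 2 + 1, 10^19 ≡ 0·0·10: 0·0 = 0, then 0·10 = 0. So 10^19 ≡ 0 (mod 20).
So f(0) = f(10) = 0 while 0 ≠ 10, hence f is not injective.
A non-injective map from the 20-element set ℤ/20ℤ to itself takes at most 19 distinct values, so it cannot be surjective. Thus f is not surjective.
Since f is not surjective, we determine |image(f)|. Computing x^19 mod 20 for each x (by repeated squaring, reducing mod 20 at every step), the values f(0), f(1), …, f(19) are: 0, 1, 8, 7, 4, 5, 16, 3, 12, 9, 0, 11, 8, 17, 4, 15, 16, 13, 12, 19.
The distinct values are {0, 1, 3, 4, 5, 7, 8, 9, 11, 12, 13, 15, 16, 17, 19}; there are 15 of them.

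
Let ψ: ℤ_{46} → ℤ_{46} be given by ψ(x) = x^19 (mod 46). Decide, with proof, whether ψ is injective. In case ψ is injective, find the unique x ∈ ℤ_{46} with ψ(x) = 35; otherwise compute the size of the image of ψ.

39

Computing x^19 mod 46 for each x (by repeated squaring, reducing mod 46 at every step), the values ψ(0), ψ(1), …, ψ(45) are: 0, 1, 26, 29, 32, 7, 18, 11, 4, 13, 44, 15, 8, 25, 10, 19, 12, 5, 16, 37, 40, 43, 22, 23, 24, 3, 6, 9, 30, 41, 34, 27, 36, 21, 38, 31, 2, 33, 42, 35, 28, 39, 14, 17, 20, 45.
Every element of ℤ_{46} appears exactly once in this list, so ψ is a bijection, and in particular injective.
Since ψ is injective, we read off the preimage of 35 from the same table: ψ(39) = 35, so ψ⁻¹(35) = 39.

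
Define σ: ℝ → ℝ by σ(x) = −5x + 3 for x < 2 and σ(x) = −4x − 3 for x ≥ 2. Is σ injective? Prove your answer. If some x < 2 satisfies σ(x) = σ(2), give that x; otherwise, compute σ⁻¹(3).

0

Both pieces are strictly decreasing (slopes −5 and −4), so each is injective on its own interval.
The left piece maps (−∞, 2) onto (−7, ∞); the right piece maps [2, ∞) onto (−∞, −11].
These images are disjoint, so no value is attained by both pieces. Hence σ is injective.
Because the two images are disjoint, no x < 2 has σ(x) = σ(2), so we compute σ⁻¹(3): 3 lies in (−7, ∞), so solve −5x + 3 = 3: x = (3 − 3)/(−5) = 0.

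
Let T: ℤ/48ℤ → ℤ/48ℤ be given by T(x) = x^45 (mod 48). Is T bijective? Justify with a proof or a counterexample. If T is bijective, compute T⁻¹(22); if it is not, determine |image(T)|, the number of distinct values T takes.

27

T(0) = 0^45 = 0.
T(6): Repeated squaring mod 48: 6^1 ≡ 6, 6^2 ≡ 6² = 36, 6^4 ≡ 36² = 1296 ≡ 0, 6^8 ≡ 0² = 0, 6^16 ≡ 0² = 0, 6^32 ≡ 0² = 0. Since 45 = 32 + 8 + 4 + 1, 6^45 ≡ 0·0·0·6: 0·0 = 0, then 0·0 = 0, then 0·6 = 0. So 6^45 ≡ 0 (mod 48).
So T(0) = T(6) = 0 while 0 ≠ 6, hence T is not injective, hence not bijective.
Since T is not bijective, we determine |image(T)|. Computing x^45 mod 48 for each x (by repeated squaring, reducing mod 48 at every step), the values T(0), T(1), …, T(47) are: 0, 1, 32, 3, 16, 5, 0, 7, 32, 9, 16, 11, 0, 13, 32, 15, 16, 17, 0, 19, 32, 21, 16, 23, 0, 25, 32, 27, 16, 29, 0, 31, 32, 33, 16, 35, 0, 37, 32, 39, 16, 41, 0, 43, 32, 45, 16, 47.
The distinct values are {0, 1, 3, 5, 7, 9, 11, 13, 15, 16, 17, 19, 21, 23, 25, 27, 29, 31, 32, 33, 35, 37, 39, 41, 43, 45, 47}; there are 27 of them.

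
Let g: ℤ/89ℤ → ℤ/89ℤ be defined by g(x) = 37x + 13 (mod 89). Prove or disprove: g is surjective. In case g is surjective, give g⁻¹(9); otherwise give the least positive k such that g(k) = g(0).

48

Recall that surjectivity means every element of the codomain has a preimage under g.
Since gcd(37, 89) = 1, 37 is invertible modulo 89. Euclid's algorithm: 89 = 2·37 + 15, 37 = 2·15 + 7, 15 = 2·7 + 1; back-substituting gives 1 = 77·37 − 32·89, so 37⁻¹ ≡ 77 (mod 89).
Then y ↦ 77(y − 13) is a two-sided inverse to g, so every y ∈ ℤ/89ℤ has a preimage.
So g is surjective.
Since g is surjective, we find g⁻¹(9): we need 37x ≡ 9 − 13 ≡ 85 (mod 89). Using 37⁻¹ = 77: x ≡ 77·85 = 6545 = 73·89 + 48, so x = 48.
Check: g(48) = 37·48 + 13 = 1789 = 20·89 + 9 ≡ 9 (mod 89).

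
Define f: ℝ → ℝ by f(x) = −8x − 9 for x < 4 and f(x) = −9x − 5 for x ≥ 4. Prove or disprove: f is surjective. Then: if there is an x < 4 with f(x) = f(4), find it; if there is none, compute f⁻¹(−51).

Both pieces are strictly decreasing (slopes −8 and −9), so each is injective on its own interval.
The left piece maps (−∞, 4) onto (−41, ∞); the right piece maps [4, ∞) onto (−∞, −41].
These images together cover ℝ, so f is surjective.
Because the two images are disjoint, no x < 4 has f(x) = f(4), so we compute f⁻¹(−51): −51 lies in (−∞, −41], so solve −9x − 5 = −51: x = (−51 + 5)/(−9) = 46/9.

46/9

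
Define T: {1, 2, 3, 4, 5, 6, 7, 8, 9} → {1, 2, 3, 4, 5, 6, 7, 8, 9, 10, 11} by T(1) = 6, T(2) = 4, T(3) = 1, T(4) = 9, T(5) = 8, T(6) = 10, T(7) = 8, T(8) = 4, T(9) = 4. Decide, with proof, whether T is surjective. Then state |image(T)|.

6

No element maps to 2, so T is not surjective.
The image of T is {1, 4, 6, 8, 9, 10}, which has 6 elements.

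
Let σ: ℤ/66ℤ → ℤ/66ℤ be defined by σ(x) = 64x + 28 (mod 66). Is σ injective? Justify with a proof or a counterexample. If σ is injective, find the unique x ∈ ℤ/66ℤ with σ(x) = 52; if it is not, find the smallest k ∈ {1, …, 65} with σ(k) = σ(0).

33

Recall: σ is injective if σ(x_1) = σ(x_2) implies x_1 = x_2.
We have gcd(64, 66) = 2 > 1. Taking x_1 = 0 and x_2 = 33: σ(0) = 28 and σ(33) = 64·33 + 28 = 2140 ≡ 28 (mod 66).
So σ(0) = σ(33) while 0 ≠ 33, so σ is not injective.
Since σ is not injective, we find the least positive k with σ(k) = σ(0): this means 64k ≡ 0 (mod 66), i.e. 66 ∣ 64k. Since gcd(64, 66) = 2, dividing through by 2 this holds exactly when 33 ∣ 32k, and as gcd(32, 33) = 1, exactly when 33 ∣ k.
The smallest positive such k is 33.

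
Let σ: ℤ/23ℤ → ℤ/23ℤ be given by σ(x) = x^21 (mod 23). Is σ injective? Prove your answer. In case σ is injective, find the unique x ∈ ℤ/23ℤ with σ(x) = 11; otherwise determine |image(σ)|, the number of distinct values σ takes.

Since 23 is prime, the nonzero elements of ℤ/23ℤ form a cyclic group of order 22.
As gcd(21, 22) = 1, raising to the 21st power is a bijection on this group: if s^21 ≡ t^21 then (st^{−1})^21 = 1, and the only element of order dividing gcd(21, 22) = 1 is 1, so s = t.
With σ(0) = 0 this makes σ injective on all of ℤ/23ℤ, hence bijective (finite equal-size domain and codomain). In particular σ is injective.
Since σ is injective, we find the preimage of 11. The inverse of x ↦ x^21 on (ℤ/23ℤ)^× is x ↦ x^21, because 21·21 = 441 = 20·22 + 1 ≡ 1 (mod 22) and x^{22} = 1 for x ≠ 0 (Fermat). So σ⁻¹(11) = 11^21 mod 23.
Repeated squaring mod 23: 11^1 ≡ 11, 11^2 ≡ 11² = 121 ≡ 6, 11^4 ≡ 6² = 36 ≡ 13, 11^8 ≡ 13² = 169 ≡ 8, 11^16 ≡ 8² = 64 ≡ 18. Since 21 = 16 + 4 + 1, 11^21 ≡ 18·13·11: 18·13 = 234 ≡ 4, then 4·11 = 44 ≡ 21. So 11^21 ≡ 21 (mod 23).
Hence σ⁻¹(11) = 21.

21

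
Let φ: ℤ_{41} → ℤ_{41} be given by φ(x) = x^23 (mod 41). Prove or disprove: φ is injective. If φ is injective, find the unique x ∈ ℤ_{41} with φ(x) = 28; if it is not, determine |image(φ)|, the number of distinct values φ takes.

Since 41 is prime, the nonzero elements of ℤ_{41} form a cyclic group of order 40.
As gcd(23, 40) = 1, raising to the 23rd power is a bijection on this group: if a^23 ≡ b^23 then (ab^{−1})^23 = 1, and the only element of order dividing gcd(23, 40) = 1 is 1, so a = b.
With φ(0) = 0 this makes φ injective on all of ℤ_{41}, hence bijective (finite equal-size domain and codomain). In particular φ is injective.
Since φ is injective, we find the preimage of 28. The inverse of x ↦ x^23 on (ℤ_{41})^× is x ↦ x^7, because 23·7 = 161 = 4·40 + 1 ≡ 1 (mod 40) and x^{40} = 1 for x ≠ 0 (Fermat). So φ⁻¹(28) = 28^7 mod 41.
Repeated squaring mod 41: 28^1 ≡ 28, 28^2 ≡ 28² = 784 ≡ 5, 28^4 ≡ 5² = 25. Since 7 = 4 + 2 + 1, 28^7 ≡ 25·5·28: 25·5 = 125 ≡ 2, then 2·28 = 56 ≡ 15. So 28^7 ≡ 15 (mod 41).
Hence φ⁻¹(28) = 15.

15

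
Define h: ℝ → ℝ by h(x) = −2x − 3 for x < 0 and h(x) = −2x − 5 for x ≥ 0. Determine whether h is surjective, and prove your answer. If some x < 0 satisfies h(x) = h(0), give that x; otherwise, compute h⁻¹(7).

-5

Both pieces are strictly decreasing (slopes −2 and −2), so each is injective on its own interval.
The left piece maps (−∞, 0) onto (−3, ∞); the right piece maps [0, ∞) onto (−∞, −5].
The union (−3, ∞) ∪ (−∞, −5] omits the interval between −3 and −5; in particular −3 has no preimage. So h is not surjective.
Because the two images are disjoint, no x < 0 has h(x) = h(0), so we compute h⁻¹(7): 7 lies in (−3, ∞), so solve −2x − 3 = 7: x = (7 + 3)/(−2) = −5.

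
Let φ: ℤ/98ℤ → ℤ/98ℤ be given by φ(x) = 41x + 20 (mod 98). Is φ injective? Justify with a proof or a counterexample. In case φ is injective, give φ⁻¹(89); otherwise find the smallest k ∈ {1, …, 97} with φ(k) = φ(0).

If φ(x_1) = φ(x_2), then 41x_1 ≡ 41x_2 (mod 98). Because gcd(41, 98) = 1, we may cancel 41 to get x_1 ≡ x_2 (mod 98).
Thus φ is injective.
We now compute 41⁻¹ mod 98 explicitly. Euclid's algorithm: 98 = 2·41 + 16, 41 = 2·16 + 9, 16 = 1·9 + 7, 9 = 1·7 + 2, 7 = 3·2 + 1; back-substituting gives 1 = 55·41 − 23·98, so 41⁻¹ ≡ 55 (mod 98).
Since φ is injective, we find φ⁻¹(89): we need 41x ≡ 89 − 20 ≡ 69 (mod 98). Using 41⁻¹ = 55: x ≡ 55·69 = 3795 = 38·98 + 71, so x = 71.
Check: φ(71) = 41·71 + 20 = 2931 = 29·98 + 89 ≡ 89 (mod 98).

71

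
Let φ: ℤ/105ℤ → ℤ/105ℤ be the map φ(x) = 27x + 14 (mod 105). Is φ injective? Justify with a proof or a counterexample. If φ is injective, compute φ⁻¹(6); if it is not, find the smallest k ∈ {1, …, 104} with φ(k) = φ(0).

35

We have gcd(27, 105) = 3 > 1. Taking a = 0 and b = 35: φ(0) = 14 and φ(35) = 27·35 + 14 = 959 ≡ 14 (mod 105).
So φ(0) = φ(35) while 0 ≠ 35, therefore φ is not injective.
Since φ is not injective, we find the least positive k with φ(k) = φ(0): this means 27k ≡ 0 (mod 105), i.e. 105 ∣ 27k. Since gcd(27, 105) = 3, dividing through by 3 this holds exactly when 35 ∣ 9k, and as gcd(9, 35) = 1, exactly when 35 ∣ k.
The smallest positive such k is 35.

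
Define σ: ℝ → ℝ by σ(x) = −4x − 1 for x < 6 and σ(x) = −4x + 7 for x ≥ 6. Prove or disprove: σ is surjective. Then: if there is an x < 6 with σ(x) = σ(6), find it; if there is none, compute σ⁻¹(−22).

4

Both pieces are strictly decreasing (slopes −4 and −4), so each is injective on its own interval.
The left piece maps (−∞, 6) onto (−25, ∞); the right piece maps [6, ∞) onto (−∞, −17].
The union (−25, ∞) ∪ (−∞, −17] covers ℝ, so σ is surjective.
For the follow-up: the images overlap, so an x < 6 with σ(x) = σ(6) exists. σ(6) = −17; solving −4x − 1 = −17 for x < 6 gives x = (−17 + 1)/(−4) = 4.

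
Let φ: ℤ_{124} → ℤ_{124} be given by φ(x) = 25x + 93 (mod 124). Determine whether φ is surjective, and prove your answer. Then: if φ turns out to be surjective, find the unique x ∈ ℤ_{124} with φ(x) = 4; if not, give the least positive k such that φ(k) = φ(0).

51

Recall: surjectivity means every element of the codomain has a preimage under φ.
Since gcd(25, 124) = 1, 25 is invertible modulo 124. Euclid's algorithm: 124 = 4·25 + 24, 25 = 1·24 + 1; back-substituting gives 1 = 5·25 − 1·124, so 25⁻¹ ≡ 5 (mod 124).
Then y ↦ 5(y − 93) is a two-sided inverse to φ, so every y ∈ ℤ_{124} has a preimage.
Hence φ is surjective.
Since φ is surjective, we find φ⁻¹(4): we need 25x ≡ 4 − 93 ≡ 35 (mod 124). Using 25⁻¹ = 5: x ≡ 5·35 = 175 = 1·124 + 51, so x = 51.
Check: φ(51) = 25·51 + 93 = 1368 = 11·124 + 4 ≡ 4 (mod 124).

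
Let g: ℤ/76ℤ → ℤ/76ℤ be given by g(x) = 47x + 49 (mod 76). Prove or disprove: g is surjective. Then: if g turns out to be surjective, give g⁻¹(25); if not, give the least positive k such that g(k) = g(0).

Since gcd(47, 76) = 1, 47 is invertible modulo 76. Euclid's algorithm: 76 = 1·47 + 29, 47 = 1·29 + 18, 29 = 1·18 + 11, 18 = 1·11 + 7, 11 = 1·7 + 4, 7 = 1·4 + 3, 4 = 1·3 + 1; back-substituting gives 1 = 55·47 − 34·76, so 47⁻¹ ≡ 55 (mod 76).
Then y ↦ 55(y − 49) is a two-sided inverse to g, so every y ∈ ℤ/76ℤ has a preimage.
Hence g is surjective.
Since g is surjective, we find g⁻¹(25): we need 47x ≡ 25 − 49 ≡ 52 (mod 76). Using 47⁻¹ = 55: x ≡ 55·52 = 2860 = 37·76 + 48, so x = 48.
Check: g(48) = 47·48 + 49 = 2305 = 30·76 + 25 ≡ 25 (mod 76).

48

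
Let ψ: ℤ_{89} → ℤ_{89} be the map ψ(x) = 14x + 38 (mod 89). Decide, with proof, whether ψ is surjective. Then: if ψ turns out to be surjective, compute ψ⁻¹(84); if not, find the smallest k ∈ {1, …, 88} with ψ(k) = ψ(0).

Since gcd(14, 89) = 1, 14 is invertible modulo 89. Euclid's algorithm: 89 = 6·14 + 5, 14 = 2·5 + 4, 5 = 1·4 + 1; back-substituting gives 1 = 70·14 − 11·89, so 14⁻¹ ≡ 70 (mod 89).
For any y ∈ ℤ_{89}, x = 70(y − 38) mod 89 satisfies ψ(x) = 14·70(y − 38) + 38 ≡ y (since 14·70 ≡ 1 mod 89). So every y has a preimage.
Hence ψ is surjective.
Since ψ is surjective, we compute ψ⁻¹(84): solve 14x + 38 ≡ 84 (mod 89), i.e. 14x ≡ 46 (mod 89).
Multiplying by 14⁻¹ = 70 gives x ≡ 70·46 = 3220 = 36·89 + 16 ≡ 16 (mod 89).
Check: ψ(16) = 14·16 + 38 = 262 = 2·89 + 84 ≡ 84 (mod 89).

16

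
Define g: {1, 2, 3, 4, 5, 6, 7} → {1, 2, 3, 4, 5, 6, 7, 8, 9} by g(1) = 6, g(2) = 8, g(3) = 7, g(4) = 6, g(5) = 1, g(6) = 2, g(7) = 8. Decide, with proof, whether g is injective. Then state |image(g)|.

g(1) = 6 = g(4) with 1 ≠ 4, so g is not injective.
The image of g is {1, 2, 6, 7, 8}, which has 5 elements.

5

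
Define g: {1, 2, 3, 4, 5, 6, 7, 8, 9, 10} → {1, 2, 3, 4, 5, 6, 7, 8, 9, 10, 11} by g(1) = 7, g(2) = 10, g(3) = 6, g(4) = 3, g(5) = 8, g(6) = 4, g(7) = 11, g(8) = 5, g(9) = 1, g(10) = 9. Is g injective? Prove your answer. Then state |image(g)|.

The values g(1), …, g(10) are 7, 10, 6, 3, 8, 4, 11, 5, 1, 9 — all distinct.
So g(a) = g(b) only when a = b, and g is injective.
The image of g is {1, 3, 4, 5, 6, 7, 8, 9, 10, 11}, which has 10 elements.

10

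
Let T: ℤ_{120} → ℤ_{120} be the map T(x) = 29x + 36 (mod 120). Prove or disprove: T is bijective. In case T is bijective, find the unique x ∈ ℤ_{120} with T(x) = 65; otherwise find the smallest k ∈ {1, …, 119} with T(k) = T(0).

If T(u) = T(v), then 29u ≡ 29v (mod 120). Because gcd(29, 120) = 1, we may cancel 29 to get u ≡ v (mod 120).
We now compute 29⁻¹ mod 120 explicitly. Euclid's algorithm: 120 = 4·29 + 4, 29 = 7·4 + 1; back-substituting gives 1 = 29·29 − 7·120, so 29⁻¹ ≡ 29 (mod 120).
For any y ∈ ℤ_{120}, x = 29(y − 36) mod 120 satisfies T(x) = 29·29(y − 36) + 36 ≡ y (since 29·29 ≡ 1 mod 120). So every y has a preimage.
So T is bijective.
Since T is bijective, we find T⁻¹(65): we need 29x ≡ 65 − 36 ≡ 29 (mod 120). Using 29⁻¹ = 29: x ≡ 29·29 = 841 = 7·120 + 1, so x = 1.
Check: T(1) = 29·1 + 36 = 65 ≡ 65 (mod 120).

1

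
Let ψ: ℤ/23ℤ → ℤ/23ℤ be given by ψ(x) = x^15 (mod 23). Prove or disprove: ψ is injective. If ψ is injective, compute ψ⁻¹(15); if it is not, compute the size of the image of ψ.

Since 23 is prime, the nonzero elements of ℤ/23ℤ form a cyclic group of order 22.
As gcd(15, 22) = 1, raising to the 15th power is a bijection on this group: if u^15 ≡ v^15 then (uv^{−1})^15 = 1, and the only element of order dividing gcd(15, 22) = 1 is 1, so u = v.
With ψ(0) = 0 this makes ψ injective on all of ℤ/23ℤ, hence bijective (finite equal-size domain and codomain). In particular ψ is injective.
Since ψ is injective, we find the preimage of 15. The inverse of x ↦ x^15 on (ℤ/23ℤ)^× is x ↦ x^3, because 15·3 = 45 = 2·22 + 1 ≡ 1 (mod 22) and x^{22} = 1 for x ≠ 0 (Fermat). So ψ⁻¹(15) = 15^3 mod 23.
Repeated squaring mod 23: 15^1 ≡ 15, 15^2 ≡ 15² = 225 ≡ 18. Since 3 = 2 + 1, 15^3 ≡ 18·15: 18·15 = 270 ≡ 17. So 15^3 ≡ 17 (mod 23).
Hence ψ⁻¹(15) = 17.

17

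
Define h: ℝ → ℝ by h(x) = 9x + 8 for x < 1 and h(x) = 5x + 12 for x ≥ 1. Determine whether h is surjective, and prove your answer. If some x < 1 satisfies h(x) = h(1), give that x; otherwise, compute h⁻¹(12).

Both pieces are strictly increasing (slopes 9 and 5), so each is injective on its own interval.
The left piece maps (−∞, 1) onto (−∞, 17); the right piece maps [1, ∞) onto [17, ∞).
These images together cover ℝ, so h is surjective.
Because the two images are disjoint, no x < 1 has h(x) = h(1), so we compute h⁻¹(12): 12 lies in (−∞, 17), so solve 9x + 8 = 12: x = (12 − 8)/9 = 4/9.

4/9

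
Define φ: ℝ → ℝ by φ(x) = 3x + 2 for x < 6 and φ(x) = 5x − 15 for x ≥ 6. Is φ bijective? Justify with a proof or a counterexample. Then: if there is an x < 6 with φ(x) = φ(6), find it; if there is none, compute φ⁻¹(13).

13/3

Both pieces are strictly increasing (slopes 3 and 5), so each is injective on its own interval.
The left piece maps (−∞, 6) onto (−∞, 20); the right piece maps [6, ∞) onto [15, ∞).
These images overlap. In particular φ(6) = 15 (right piece), and solving 3x + 2 = 15 on the left piece gives x = 13/3 < 6.
So φ(13/3) = φ(6) with 13/3 ≠ 6, and φ is not injective, hence not bijective. This x = 13/3 is the requested value below 6.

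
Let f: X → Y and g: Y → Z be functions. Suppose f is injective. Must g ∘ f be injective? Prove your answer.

not injective

No. Take X = Y = Z = {1, 2}, f = identity (injective), and g(x) = 1 for every x.
Then (g ∘ f)(1) = 1 = (g ∘ f)(2) with 1 ≠ 2, so g ∘ f is not injective.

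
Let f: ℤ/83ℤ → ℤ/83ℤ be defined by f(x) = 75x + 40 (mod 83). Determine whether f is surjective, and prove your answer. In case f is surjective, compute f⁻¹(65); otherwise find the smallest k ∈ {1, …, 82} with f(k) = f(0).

28

Since gcd(75, 83) = 1, 75 is invertible modulo 83. Euclid's algorithm: 83 = 1·75 + 8, 75 = 9·8 + 3, 8 = 2·3 + 2, 3 = 1·2 + 1; back-substituting gives 1 = 31·75 − 28·83, so 75⁻¹ ≡ 31 (mod 83).
Then y ↦ 31(y − 40) is a two-sided inverse to f, so every y ∈ ℤ/83ℤ has a preimage.
So f is surjective.
Since f is surjective, we compute f⁻¹(65): solve 75x + 40 ≡ 65 (mod 83), i.e. 75x ≡ 25 (mod 83).
Multiplying by 75⁻¹ = 31 gives x ≡ 31·25 = 775 = 9·83 + 28 ≡ 28 (mod 83).
Check: f(28) = 75·28 + 40 = 2140 = 25·83 + 65 ≡ 65 (mod 83).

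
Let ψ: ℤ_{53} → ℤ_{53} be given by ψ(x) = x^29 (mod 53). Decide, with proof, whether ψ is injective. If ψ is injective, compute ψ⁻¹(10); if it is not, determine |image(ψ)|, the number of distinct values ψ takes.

Since 53 is prime, the nonzero elements of ℤ_{53} form a cyclic group of order 52.
As gcd(29, 52) = 1, raising to the 29th power is a bijection on this group: if x_1^29 ≡ x_2^29 then (x_1x_2^{−1})^29 = 1, and the only element of order dividing gcd(29, 52) = 1 is 1, so x_1 = x_2.
With ψ(0) = 0 this makes ψ injective on all of ℤ_{53}, hence bijective (finite equal-size domain and codomain). In particular ψ is injective.
Since ψ is injective, we find the preimage of 10. The inverse of x ↦ x^29 on (ℤ_{53})^× is x ↦ x^9, because 29·9 = 261 = 5·52 + 1 ≡ 1 (mod 52) and x^{52} = 1 for x ≠ 0 (Fermat). So ψ⁻¹(10) = 10^9 mod 53.
Repeated squaring mod 53: 10^1 ≡ 10, 10^2 ≡ 10² = 100 ≡ 47, 10^4 ≡ 47² = 2209 ≡ 36, 10^8 ≡ 36² = 1296 ≡ 24. Since 9 = 8 + 1, 10^9 ≡ 24·10: 24·10 = 240 ≡ 28. So 10^9 ≡ 28 (mod 53).
Hence ψ⁻¹(10) = 28.

28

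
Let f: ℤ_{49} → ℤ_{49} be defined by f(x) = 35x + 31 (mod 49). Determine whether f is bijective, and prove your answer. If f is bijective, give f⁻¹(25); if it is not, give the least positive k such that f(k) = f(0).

7

We have gcd(35, 49) = 7 > 1. Taking a = 0 and b = 7: f(0) = 31 and f(7) = 35·7 + 31 = 276 ≡ 31 (mod 49).
So f(0) = f(7) while 0 ≠ 7, thus f is not injective, hence not bijective.
Since f is not bijective, we find the least positive k with f(k) = f(0): this means 35k ≡ 0 (mod 49), i.e. 49 ∣ 35k. Since gcd(35, 49) = 7, dividing through by 7 this holds exactly when 7 ∣ 5k, and as gcd(5, 7) = 1, exactly when 7 ∣ k.
The smallest positive such k is 7.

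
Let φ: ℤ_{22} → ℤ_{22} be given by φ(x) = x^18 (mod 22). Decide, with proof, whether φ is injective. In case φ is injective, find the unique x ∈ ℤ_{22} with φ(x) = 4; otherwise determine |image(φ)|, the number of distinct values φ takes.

φ(10): Repeated squaring mod 22: 10^1 ≡ 10, 10^2 ≡ 10² = 100 ≡ 12, 10^4 ≡ 12² = 144 ≡ 12, 10^8 ≡ 12² = 144 ≡ 12, 10^16 ≡ 12² = 144 ≡ 12. Since 18 = 16 + 2, 10^18 ≡ 12·12: 12·12 = 144 ≡ 12. So 10^18 ≡ 12 (mod 22).
φ(12): Repeated squaring mod 22: 12^1 ≡ 12, 12^2 ≡ 12² = 144 ≡ 12, 12^4 ≡ 12² = 144 ≡ 12, 12^8 ≡ 12² = 144 ≡ 12, 12^16 ≡ 12² = 144 ≡ 12. Since 18 = 16 + 2, 12^18 ≡ 12·12: 12·12 = 144 ≡ 12. So 12^18 ≡ 12 (mod 22).
So φ(10) = φ(12) = 12 while 10 ≠ 12, hence φ is not injective.
Since φ is not injective, we determine |image(φ)|. Computing x^18 mod 22 for each x (by repeated squaring, reducing mod 22 at every step), the values φ(0), φ(1), …, φ(21) are: 0, 1, 14, 5, 20, 15, 4, 9, 16, 3, 12, 11, 12, 3, 16, 9, 4, 15, 20, 5, 14, 1.
The distinct values are {0, 1, 3, 4, 5, 9, 11, 12, 14, 15, 16, 20}; there are 12 of them.

12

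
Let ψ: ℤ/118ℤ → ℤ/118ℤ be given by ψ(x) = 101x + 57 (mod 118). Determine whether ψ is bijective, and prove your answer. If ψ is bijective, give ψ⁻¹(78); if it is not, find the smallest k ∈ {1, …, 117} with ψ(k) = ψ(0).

89

If ψ(x_1) = ψ(x_2), then 101x_1 ≡ 101x_2 (mod 118). Because gcd(101, 118) = 1, we may cancel 101 to get x_1 ≡ x_2 (mod 118).
We now compute 101⁻¹ mod 118 explicitly. Euclid's algorithm: 118 = 1·101 + 17, 101 = 5·17 + 16, 17 = 1·16 + 1; back-substituting gives 1 = 111·101 − 95·118, so 101⁻¹ ≡ 111 (mod 118).
Then y ↦ 111(y − 57) is a two-sided inverse to ψ, so every y ∈ ℤ/118ℤ has a preimage.
Therefore ψ is bijective.
Since ψ is bijective, we compute ψ⁻¹(78): solve 101x + 57 ≡ 78 (mod 118), i.e. 101x ≡ 21 (mod 118).
Multiplying by 101⁻¹ = 111 gives x ≡ 111·21 = 2331 = 19·118 + 89 ≡ 89 (mod 118).
Check: ψ(89) = 101·89 + 57 = 9046 = 76·118 + 78 ≡ 78 (mod 118).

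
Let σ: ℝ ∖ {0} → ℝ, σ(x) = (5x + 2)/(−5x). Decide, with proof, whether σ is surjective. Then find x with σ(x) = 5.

If σ(x) = −1, cross-multiplying gives −5(5x + 2) = 5(−5x), which simplifies to −10 = 0 — false.  So −1 has no preimage and σ is not surjective.
Solving σ(x) = 5: cross-multiplying gives 5x + 2 = 5(−5x), which rearranges to 30x = −2, so x = −1/15.

-1/15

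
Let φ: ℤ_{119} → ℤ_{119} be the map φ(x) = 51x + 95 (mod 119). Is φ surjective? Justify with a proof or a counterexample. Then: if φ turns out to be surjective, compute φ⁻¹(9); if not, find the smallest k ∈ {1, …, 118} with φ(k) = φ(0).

7

By definition, surjectivity means every element of the codomain has a preimage under φ.
Since gcd(51, 119) = 17, we have 51x ≡ 0 (mod 17) for all x, so φ(x) ≡ 10 (mod 17).
But 0 ≢ 10 (mod 17), so 0 ∈ ℤ_{119} has no preimage. Thus φ is not surjective.
Since φ is not surjective, we find the least positive k with φ(k) = φ(0): this means 51k ≡ 0 (mod 119), i.e. 119 ∣ 51k. Since gcd(51, 119) = 17, dividing through by 17 this holds exactly when 7 ∣ 3k, and as gcd(3, 7) = 1, exactly when 7 ∣ k.
The smallest positive such k is 7.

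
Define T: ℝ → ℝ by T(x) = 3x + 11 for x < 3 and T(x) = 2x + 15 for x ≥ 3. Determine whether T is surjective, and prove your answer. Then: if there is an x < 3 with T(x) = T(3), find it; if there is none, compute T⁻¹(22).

7/2

Both pieces are strictly increasing (slopes 3 and 2), so each is injective on its own interval.
The left piece maps (−∞, 3) onto (−∞, 20); the right piece maps [3, ∞) onto [21, ∞).
The union (−∞, 20) ∪ [21, ∞) omits the interval between 20 and 21; in particular 20 has no preimage. So T is not surjective.
Because the two images are disjoint, no x < 3 has T(x) = T(3), so we compute T⁻¹(22): 22 lies in [21, ∞), so solve 2x + 15 = 22: x = (22 − 15)/2 = 7/2.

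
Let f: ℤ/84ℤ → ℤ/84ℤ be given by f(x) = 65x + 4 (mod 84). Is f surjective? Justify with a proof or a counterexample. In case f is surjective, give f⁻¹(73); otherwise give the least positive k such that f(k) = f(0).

Recall that f is surjective if every y in the codomain equals f(x) for some x in the domain.
Since gcd(65, 84) = 1, 65 is invertible modulo 84. Euclid's algorithm: 84 = 1·65 + 19, 65 = 3·19 + 8, 19 = 2·8 + 3, 8 = 2·3 + 2, 3 = 1·2 + 1; back-substituting gives 1 = 53·65 − 41·84, so 65⁻¹ ≡ 53 (mod 84).
For any y ∈ ℤ/84ℤ, x = 53(y − 4) mod 84 satisfies f(x) = 65·53(y − 4) + 4 ≡ y (since 65·53 ≡ 1 mod 84). So every y has a preimage.
Therefore f is surjective.
Since f is surjective, we compute f⁻¹(73): solve 65x + 4 ≡ 73 (mod 84), i.e. 65x ≡ 69 (mod 84).
Multiplying by 65⁻¹ = 53 gives x ≡ 53·69 = 3657 = 43·84 + 45 ≡ 45 (mod 84).
Check: f(45) = 65·45 + 4 = 2929 = 34·84 + 73 ≡ 73 (mod 84).

45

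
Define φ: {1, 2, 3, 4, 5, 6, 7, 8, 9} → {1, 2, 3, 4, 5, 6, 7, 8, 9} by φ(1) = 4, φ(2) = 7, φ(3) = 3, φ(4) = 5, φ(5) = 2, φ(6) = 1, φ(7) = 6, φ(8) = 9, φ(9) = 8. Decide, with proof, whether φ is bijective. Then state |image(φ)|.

The values 4, 7, 3, 5, 2, 1, 6, 9, 8 are a permutation of {1, 2, 3, 4, 5, 6, 7, 8, 9}: each element appears exactly once.
So φ is injective and surjective, hence bijective.
The image of φ is {1, 2, 3, 4, 5, 6, 7, 8, 9}, which has 9 elements.

9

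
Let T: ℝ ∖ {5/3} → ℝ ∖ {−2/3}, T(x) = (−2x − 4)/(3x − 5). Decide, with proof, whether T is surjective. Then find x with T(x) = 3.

For any y ≠ −2/3, solving y(3x − 5) = −2x − 4 for x gives a well-defined x ≠ 5/3. So T is surjective.
Solving T(x) = 3: cross-multiplying gives −2x − 4 = 3(3x − 5), which rearranges to −11x = −11, so x = 1.

1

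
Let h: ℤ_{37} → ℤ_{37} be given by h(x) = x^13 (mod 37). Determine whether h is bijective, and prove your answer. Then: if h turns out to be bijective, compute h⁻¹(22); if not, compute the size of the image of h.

Since 37 is prime, the nonzero elements of ℤ_{37} form a cyclic group of order 36.
As gcd(13, 36) = 1, raising to the 13th power is a bijection on this group: if u^13 ≡ v^13 then (uv^{−1})^13 = 1, and the only element of order dividing gcd(13, 36) = 1 is 1, so u = v.
With h(0) = 0 this makes h injective on all of ℤ_{37}, hence bijective (finite equal-size domain and codomain). In particular h is bijective.
Since h is bijective, we find the preimage of 22. The inverse of x ↦ x^13 on (ℤ_{37})^× is x ↦ x^25, because 13·25 = 325 = 9·36 + 1 ≡ 1 (mod 36) and x^{36} = 1 for x ≠ 0 (Fermat). So h⁻¹(22) = 22^25 mod 37.
Repeated squaring mod 37: 22^1 ≡ 22, 22^2 ≡ 22² = 484 ≡ 3, 22^4 ≡ 3² = 9, 22^8 ≡ 9² = 81 ≡ 7, 22^16 ≡ 7² = 49 ≡ 12. Since 25 = 16 + 8 + 1, 22^25 ≡ 12·7·22: 12·7 = 84 ≡ 10, then 10·22 = 220 ≡ 35. So 22^25 ≡ 35 (mod 37).
Hence h⁻¹(22) = 35.

35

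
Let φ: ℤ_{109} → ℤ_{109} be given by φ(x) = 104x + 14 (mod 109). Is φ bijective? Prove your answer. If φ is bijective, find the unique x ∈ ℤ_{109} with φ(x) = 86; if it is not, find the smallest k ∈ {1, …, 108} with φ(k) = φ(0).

51

Suppose φ(x_1) = φ(x_2) in ℤ_{109}. Then 104x_1 + 14 ≡ 104x_2 + 14 (mod 109), therefore 104(x_1 − x_2) ≡ 0 (mod 109).
Since gcd(104, 109) = 1, 104 is invertible modulo 109, so x_1 − x_2 ≡ 0 (mod 109), i.e. x_1 = x_2.
We now compute 104⁻¹ mod 109 explicitly. Euclid's algorithm: 109 = 1·104 + 5, 104 = 20·5 + 4, 5 = 1·4 + 1; back-substituting gives 1 = 87·104 − 83·109, so 104⁻¹ ≡ 87 (mod 109).
For any y ∈ ℤ_{109}, x = 87(y − 14) mod 109 satisfies φ(x) = 104·87(y − 14) + 14 ≡ y (since 104·87 ≡ 1 mod 109). So every y has a preimage.
Therefore φ is bijective.
Since φ is bijective, we find φ⁻¹(86): we need 104x ≡ 86 − 14 ≡ 72 (mod 109). Using 104⁻¹ = 87: x ≡ 87·72 = 6264 = 57·109 + 51, so x = 51.
Check: φ(51) = 104·51 + 14 = 5318 = 48·109 + 86 ≡ 86 (mod 109).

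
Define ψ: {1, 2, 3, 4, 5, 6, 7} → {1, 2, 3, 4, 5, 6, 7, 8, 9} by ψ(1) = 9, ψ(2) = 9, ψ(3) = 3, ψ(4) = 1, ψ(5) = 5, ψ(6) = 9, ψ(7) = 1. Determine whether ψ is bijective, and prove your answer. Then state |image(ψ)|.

4

ψ(1) = 9 = ψ(2) with 1 ≠ 2, so ψ is not injective, hence not bijective.
The image of ψ is {1, 3, 5, 9}, which has 4 elements.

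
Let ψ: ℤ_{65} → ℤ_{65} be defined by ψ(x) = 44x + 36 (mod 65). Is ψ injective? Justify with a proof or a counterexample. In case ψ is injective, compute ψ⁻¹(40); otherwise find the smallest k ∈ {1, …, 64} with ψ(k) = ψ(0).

6

Recall: ψ is injective when ψ(x_1) = ψ(x_2) forces x_1 = x_2.
If ψ(x_1) = ψ(x_2), then 44x_1 ≡ 44x_2 (mod 65). Because gcd(44, 65) = 1, we may cancel 44 to get x_1 ≡ x_2 (mod 65).
Thus ψ is injective.
We now compute 44⁻¹ mod 65 explicitly. Euclid's algorithm: 65 = 1·44 + 21, 44 = 2·21 + 2, 21 = 10·2 + 1; back-substituting gives 1 = 34·44 − 23·65, so 44⁻¹ ≡ 34 (mod 65).
Since ψ is injective, we compute ψ⁻¹(40): solve 44x + 36 ≡ 40 (mod 65), i.e. 44x ≡ 4 (mod 65).
Multiplying by 44⁻¹ = 34 gives x ≡ 34·4 = 136 = 2·65 + 6 ≡ 6 (mod 65).
Check: ψ(6) = 44·6 + 36 = 300 = 4·65 + 40 ≡ 40 (mod 65).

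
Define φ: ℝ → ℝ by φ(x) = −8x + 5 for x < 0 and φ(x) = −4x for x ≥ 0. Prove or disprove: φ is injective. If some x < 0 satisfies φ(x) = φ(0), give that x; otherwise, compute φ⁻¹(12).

Both pieces are strictly decreasing (slopes −8 and −4), so each is injective on its own interval.
The left piece maps (−∞, 0) onto (5, ∞); the right piece maps [0, ∞) onto (−∞, 0].
These images are disjoint, so no value is attained by both pieces. Therefore φ is injective.
Because the two images are disjoint, no x < 0 has φ(x) = φ(0), so we compute φ⁻¹(12): 12 lies in (5, ∞), so solve −8x + 5 = 12: x = (12 − 5)/(−8) = −7/8.

-7/8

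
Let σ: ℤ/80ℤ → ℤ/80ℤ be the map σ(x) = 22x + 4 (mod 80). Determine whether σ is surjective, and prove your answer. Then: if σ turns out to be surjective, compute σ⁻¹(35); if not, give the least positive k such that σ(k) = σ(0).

Since gcd(22, 80) = 2, we have 22x ≡ 0 (mod 2) for all x, so σ(x) ≡ 0 (mod 2).
But 1 ≢ 0 (mod 2), so 1 ∈ ℤ/80ℤ has no preimage. Thus σ is not surjective.
Since σ is not surjective, we find the least positive k with σ(k) = σ(0): this means 22k ≡ 0 (mod 80), i.e. 80 ∣ 22k. Since gcd(22, 80) = 2, dividing through by 2 this holds exactly when 40 ∣ 11k, and as gcd(11, 40) = 1, exactly when 40 ∣ k.
The smallest positive such k is 40.

40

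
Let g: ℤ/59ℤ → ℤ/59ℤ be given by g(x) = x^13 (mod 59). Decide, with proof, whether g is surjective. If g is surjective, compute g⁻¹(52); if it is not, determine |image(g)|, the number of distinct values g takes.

Since 59 is prime, the nonzero elements of ℤ/59ℤ form a cyclic group of order 58.
As gcd(13, 58) = 1, raising to the 13th power is a bijection on this group: if s^13 ≡ t^13 then (st^{−1})^13 = 1, and the only element of order dividing gcd(13, 58) = 1 is 1, so s = t.
With g(0) = 0 this makes g injective on all of ℤ/59ℤ, hence bijective (finite equal-size domain and codomain). In particular g is surjective.
Since g is surjective, we find the preimage of 52. The inverse of x ↦ x^13 on (ℤ/59ℤ)^× is x ↦ x^9, because 13·9 = 117 = 2·58 + 1 ≡ 1 (mod 58) and x^{58} = 1 for x ≠ 0 (Fermat). So g⁻¹(52) = 52^9 mod 59.
Repeated squaring mod 59: 52^1 ≡ 52, 52^2 ≡ 52² = 2704 ≡ 49, 52^4 ≡ 49² = 2401 ≡ 41, 52^8 ≡ 41² = 1681 ≡ 29. Since 9 = 8 + 1, 52^9 ≡ 29·52: 29·52 = 1508 ≡ 33. So 52^9 ≡ 33 (mod 59).
Hence g⁻¹(52) = 33.

33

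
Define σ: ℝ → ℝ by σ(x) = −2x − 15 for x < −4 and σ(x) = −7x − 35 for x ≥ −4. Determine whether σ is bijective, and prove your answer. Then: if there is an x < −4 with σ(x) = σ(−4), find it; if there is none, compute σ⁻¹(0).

Both pieces are strictly decreasing (slopes −2 and −7), so each is injective on its own interval.
The left piece maps (−∞, −4) onto (−7, ∞); the right piece maps [−4, ∞) onto (−∞, −7].
Since −7 = −7, the images partition ℝ: σ is injective and surjective, hence bijective.
Because the two images are disjoint, no x < −4 has σ(x) = σ(−4), so we compute σ⁻¹(0): 0 lies in (−7, ∞), so solve −2x − 15 = 0: x = (0 + 15)/(−2) = −15/2.

-15/2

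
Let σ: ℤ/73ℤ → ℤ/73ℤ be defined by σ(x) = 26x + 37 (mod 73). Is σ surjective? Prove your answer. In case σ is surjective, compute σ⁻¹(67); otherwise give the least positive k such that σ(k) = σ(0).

Since gcd(26, 73) = 1, 26 is invertible modulo 73. Euclid's algorithm: 73 = 2·26 + 21, 26 = 1·21 + 5, 21 = 4·5 + 1; back-substituting gives 1 = 59·26 − 21·73, so 26⁻¹ ≡ 59 (mod 73).
For any y ∈ ℤ/73ℤ, x = 59(y − 37) mod 73 satisfies σ(x) = 26·59(y − 37) + 37 ≡ y (since 26·59 ≡ 1 mod 73). So every y has a preimage.
Hence σ is surjective.
Since σ is surjective, we find σ⁻¹(67): we need 26x ≡ 67 − 37 ≡ 30 (mod 73). Using 26⁻¹ = 59: x ≡ 59·30 = 1770 = 24·73 + 18, so x = 18.
Check: σ(18) = 26·18 + 37 = 505 = 6·73 + 67 ≡ 67 (mod 73).

18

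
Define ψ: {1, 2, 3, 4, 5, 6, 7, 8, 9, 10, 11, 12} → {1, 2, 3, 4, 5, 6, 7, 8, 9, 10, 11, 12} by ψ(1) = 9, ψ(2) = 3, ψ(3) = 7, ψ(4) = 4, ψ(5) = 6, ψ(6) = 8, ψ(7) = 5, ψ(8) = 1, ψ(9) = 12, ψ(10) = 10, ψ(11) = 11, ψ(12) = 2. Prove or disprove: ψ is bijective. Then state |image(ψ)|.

The values 9, 3, 7, 4, 6, 8, 5, 1, 12, 10, 11, 2 are a permutation of {1, 2, 3, 4, 5, 6, 7, 8, 9, 10, 11, 12}: each element appears exactly once.
So ψ is injective and surjective, hence bijective.
The image of ψ is {1, 2, 3, 4, 5, 6, 7, 8, 9, 10, 11, 12}, which has 12 elements.

12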